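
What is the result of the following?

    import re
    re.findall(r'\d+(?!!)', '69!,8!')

['6']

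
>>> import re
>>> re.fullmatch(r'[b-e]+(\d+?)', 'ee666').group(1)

The pattern matches one or more of a character in [b-e]; then one or more of a digit (lazy) (captured).
`fullmatch` succeeds only if the pattern covers the string from start to end.
The match spans [0:5] → 'ee666'.
Captured: group 1 = '666'.

'666'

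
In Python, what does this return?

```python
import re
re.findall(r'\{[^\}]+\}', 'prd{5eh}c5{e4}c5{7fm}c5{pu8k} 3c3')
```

['{5eh}', '{e4}', '{7fm}', '{pu8k}']

No capturing groups, so `findall` returns the 4 full match strings.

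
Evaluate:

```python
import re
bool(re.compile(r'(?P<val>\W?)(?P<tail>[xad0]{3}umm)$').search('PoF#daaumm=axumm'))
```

False

This matches optionally a non-word character (captured as 'val'); then exactly 3 of one of [xad0], then the literal 'umm' (captured as 'tail'); then anchored at the end.
Unlike `match`, `search` isn't anchored — it looks for the pattern anywhere in the string.
Here no position works, so the call returns None, and `bool(None)` is False.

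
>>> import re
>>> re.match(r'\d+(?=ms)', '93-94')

None

Because the assertion is zero-width, the text it checks is not consumed and won't appear in the result.
`re.match` only tries the pattern at the start of the string.
Here position 0 doesn't satisfy it, so the call returns None.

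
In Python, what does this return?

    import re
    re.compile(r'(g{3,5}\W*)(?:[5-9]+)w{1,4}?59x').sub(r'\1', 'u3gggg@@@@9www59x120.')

'u3gggg@@@@120.'

This matches 3 to 5 of the literal 'g', then zero or more of a non-word character (captured); then one or more of a character in [5-9] (non-capturing group); then 1 to 4 of a literal 'w' (lazy), then the literal '59x'.
Matches: at [2:17] → 'gggg@@@@9www59x'.
Each match is replaced using the text its own group 1 captured.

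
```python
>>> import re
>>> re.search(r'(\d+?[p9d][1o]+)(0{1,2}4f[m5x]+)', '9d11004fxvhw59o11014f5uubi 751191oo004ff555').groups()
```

This matches one or more of a digit (lazy), then one of [p9d], then one or more of one of [1o] (captured); then 1 to 2 of the literal '0', then the literal '4f', then one or more of one of [m5x] (captured).
Unlike `match`, `search` isn't anchored — it looks for the pattern anywhere in the string.
The match spans [0:9] → '9d11004fx'.
Captured: group 1 = '9d11', group 2 = '004fx'.

('9d11', '004fx')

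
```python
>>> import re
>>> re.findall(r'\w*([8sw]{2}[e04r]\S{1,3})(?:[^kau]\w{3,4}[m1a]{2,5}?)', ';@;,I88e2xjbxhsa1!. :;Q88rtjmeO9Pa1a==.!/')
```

['88e2xj', '88rtjm']

The pattern matches zero or more of a word character; then exactly 2 of one of [8sw], then one of [e04r], then 1 to 3 of a non-whitespace character (captured); then any character except [kau], then 3 to 4 of a word character, then 2 to 5 of one of [m1a] (lazy) (non-capturing group).
Scanning left to right: at [4:17] match 'I88e2xjbxhsa1', group 1 = '88e2xj'; at [22:36] match 'Q88rtjmeO9Pa1a', group 1 = '88rtjm'.
With a single group, `findall` returns only what that group captured — 2 items.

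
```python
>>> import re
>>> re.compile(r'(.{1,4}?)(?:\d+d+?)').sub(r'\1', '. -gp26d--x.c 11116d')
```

'. -gp--x.c '

`\1` in the replacement pulls in group 1's text for each match.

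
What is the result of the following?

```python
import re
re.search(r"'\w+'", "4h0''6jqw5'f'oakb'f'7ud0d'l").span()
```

(4, 11)

`re.search` tries every starting position until one works.
The match spans [4:11] → "'6jqw5'".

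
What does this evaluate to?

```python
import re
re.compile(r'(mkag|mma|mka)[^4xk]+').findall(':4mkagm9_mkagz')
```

Branches in `(...|...)` are attempted left-to-right; the first branch that allows the whole pattern to succeed is taken.
Walking the string: at [2:10] match 'mkagm9_m', group 1 = 'mkag'.
With a single group, `findall` returns only what that group captured — 1 item.

['mkag']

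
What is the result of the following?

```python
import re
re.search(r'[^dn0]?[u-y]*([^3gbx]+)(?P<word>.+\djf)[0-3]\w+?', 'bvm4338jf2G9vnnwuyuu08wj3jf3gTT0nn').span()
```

The pattern matches optionally any character except [dn0], then zero or more of a character in [u-y]; then one or more of any character except [3gbx] (captured); then one or more of any character, then a digit, then the literal 'jf' (captured as 'word'); then a character in [0-3], then one or more of a word character (lazy).
`re.search` scans for the first position where the pattern succeeds.
The match spans [0:29] → 'bvm4338jf2G9vnnwuyuu08wj3jf3g'.
Captured: group 1 = 'm4', group 2 = '338jf2G9vnnwuyuu08wj3jf'.

(0, 29)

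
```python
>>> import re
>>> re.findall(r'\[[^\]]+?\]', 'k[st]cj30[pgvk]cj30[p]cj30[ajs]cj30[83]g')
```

['[st]', '[pgvk]', '[p]', '[ajs]', '[83]']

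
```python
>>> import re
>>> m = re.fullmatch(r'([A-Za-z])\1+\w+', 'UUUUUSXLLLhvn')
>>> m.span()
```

A backreference is literal: `\1` must see the identical characters the first group matched.
`re.fullmatch` requires the pattern to consume the entire string.
The match spans [0:13] → 'UUUUUSXLLLhvn'.
Captured: group 1 = 'U'.

(0, 13)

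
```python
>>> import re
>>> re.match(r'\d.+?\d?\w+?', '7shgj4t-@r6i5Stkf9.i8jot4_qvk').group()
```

'7sh'

This matches a digit, then one or more of any character (lazy), then optionally a digit; then one or more of a word character (lazy).
`match` is anchored at position 0; if the pattern doesn't fit there, it returns None.
The match spans [0:3] → '7sh'.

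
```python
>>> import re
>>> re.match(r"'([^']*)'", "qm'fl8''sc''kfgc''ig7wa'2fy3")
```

None

`re.match` won't scan ahead — the pattern has to work from the very first character.
Here the pattern fails at index 0, so the call returns None.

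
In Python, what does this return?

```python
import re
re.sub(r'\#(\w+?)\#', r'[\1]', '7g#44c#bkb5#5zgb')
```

Matches: at [2:7] → '#44c#'.
The replacement refers to a captured group, so each match is rewritten using its own captured text.

'7g[44c]bkb5#5zgb'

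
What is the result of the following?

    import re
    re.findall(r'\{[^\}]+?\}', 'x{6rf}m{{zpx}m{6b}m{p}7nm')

Matches: at [1:6] → '{6rf}'; at [7:13] → '{{zpx}'; at [14:18] → '{6b}'; at [19:22] → '{p}'.
No capturing groups, so `findall` returns the 4 full match strings.

['{6rf}', '{{zpx}', '{6b}', '{p}']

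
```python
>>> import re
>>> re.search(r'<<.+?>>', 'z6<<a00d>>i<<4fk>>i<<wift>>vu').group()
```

`re.search` scans for the first position where the pattern succeeds.
The match spans [2:10] → '<<a00d>>'.

'<<a00d>>'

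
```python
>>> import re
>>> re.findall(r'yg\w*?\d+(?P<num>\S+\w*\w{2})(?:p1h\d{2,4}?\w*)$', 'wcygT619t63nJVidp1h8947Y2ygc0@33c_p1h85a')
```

['t63nJVidp1h8947Y2ygc0@33c_']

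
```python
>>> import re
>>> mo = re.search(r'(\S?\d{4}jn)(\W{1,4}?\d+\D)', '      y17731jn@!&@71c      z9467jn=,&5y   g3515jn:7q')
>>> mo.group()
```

This matches optionally a non-whitespace character, then exactly 4 of a digit, then the literal 'jn' (captured); then 1 to 4 of a non-word character (lazy), then one or more of a digit, then a non-digit (captured).
The match spans [7:21] → '17731jn@!&@71c'.

'17731jn@!&@71c'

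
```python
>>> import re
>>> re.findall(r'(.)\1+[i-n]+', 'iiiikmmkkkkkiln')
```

['i']

`\1` has to match the exact text group 1 already captured.
Matches: at [0:15] match 'iiiikmmkkkkkiln', group 1 = 'i'.
With a single group, `findall` returns only what that group captured — 1 item.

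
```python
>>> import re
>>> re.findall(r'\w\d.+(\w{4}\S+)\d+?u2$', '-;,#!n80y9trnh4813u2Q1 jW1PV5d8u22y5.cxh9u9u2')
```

Pattern: a word character, then a digit, then one or more of any character; then exactly 4 of a word character, then one or more of a non-whitespace character (captured); then one or more of a digit (lazy), then the literal 'u2'; then anchored at the end.
With a single group, `findall` returns only what that group captured — 1 item.

['cxh9u']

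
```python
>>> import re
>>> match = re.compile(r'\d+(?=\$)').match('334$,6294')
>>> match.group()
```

'334'

Lookahead/lookbehind check context without consuming it, so the matched span excludes the asserted characters.
`match` is anchored at position 0; if the pattern doesn't fit there, it returns None.
The match spans [0:3] → '334'.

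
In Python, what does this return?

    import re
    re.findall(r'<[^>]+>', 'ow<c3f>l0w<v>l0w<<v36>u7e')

Matches: at [2:7] → '<c3f>'; at [10:13] → '<v>'; at [16:22] → '<<v36>'.
No capturing groups, so `findall` returns the 3 full match strings.

['<c3f>', '<v>', '<<v36>']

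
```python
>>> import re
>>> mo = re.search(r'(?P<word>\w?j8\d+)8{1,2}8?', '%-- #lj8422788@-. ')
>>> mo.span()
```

This matches optionally a word character, then the literal 'j8', then one or more of a digit (captured as 'word'); then 1 to 2 of the literal '8', then optionally a literal '8'.
`re.search` scans for the first position where the pattern succeeds.
The match spans [5:14] → 'lj8422788'.
Captured: group 1 = 'lj842278'.

(5, 14)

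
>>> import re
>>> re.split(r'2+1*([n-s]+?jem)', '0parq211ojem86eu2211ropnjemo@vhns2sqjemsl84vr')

The pattern matches one or more of a literal '2', then zero or more of a literal '1'; then one or more of a character in [n-s] (lazy), then the literal 'jem' (captured).
The group in the pattern means `split` returns the separators' captures alongside the pieces.

['0parq', 'ojem', '86eu', 'ropnjem', 'o@vhns', 'sqjem', 'sl84vr']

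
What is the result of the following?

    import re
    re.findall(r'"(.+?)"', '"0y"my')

Scanning left to right: at [0:4] match '"0y"', group 1 = '0y'.
One capturing group, so `findall` returns just the captured substring from the one match — 1 in all.

['0y']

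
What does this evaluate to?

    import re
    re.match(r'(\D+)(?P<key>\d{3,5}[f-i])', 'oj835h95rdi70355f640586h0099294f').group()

'oj835h'

Pattern: one or more of a non-digit (captured); then 3 to 5 of a digit, then a character in [f-i] (captured as 'key').
`re.match` only tries the pattern at the start of the string.
The match spans [0:6] → 'oj835h'.
Captured: group 1 = 'oj', group 2 = '835h'.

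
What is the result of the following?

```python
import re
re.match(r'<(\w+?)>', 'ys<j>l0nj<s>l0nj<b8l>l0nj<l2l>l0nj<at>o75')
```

With `match`, the pattern is implicitly anchored at the beginning.
Here position 0 doesn't satisfy it, so the call returns None.

None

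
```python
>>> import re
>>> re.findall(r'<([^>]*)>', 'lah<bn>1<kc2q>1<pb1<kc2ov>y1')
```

Matches: at [3:7] match '<bn>', group 1 = 'bn'; at [8:14] match '<kc2q>', group 1 = 'kc2q'; at [15:26] match '<pb1<kc2ov>', group 1 = 'pb1<kc2ov'.
Because there's exactly one group, `findall` drops the full match and keeps group 1 from each hit.

['bn', 'kc2q', 'pb1<kc2ov']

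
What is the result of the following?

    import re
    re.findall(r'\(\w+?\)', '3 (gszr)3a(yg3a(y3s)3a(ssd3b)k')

Matches: at [2:8] → '(gszr)'; at [15:20] → '(y3s)'; at [22:29] → '(ssd3b)'.
No capturing groups, so `findall` returns the 3 full match strings.

['(gszr)', '(y3s)', '(ssd3b)']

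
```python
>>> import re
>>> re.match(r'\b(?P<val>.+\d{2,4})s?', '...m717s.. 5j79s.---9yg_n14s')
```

None

Pattern: a word boundary (`\b`, zero-width); then one or more of any character, then 2 to 4 of a digit (captured as 'val'); then optionally a literal 's'.
`re.match` won't scan ahead — the pattern has to work from the very first character.
Here the string doesn't start with a match, so the call returns None.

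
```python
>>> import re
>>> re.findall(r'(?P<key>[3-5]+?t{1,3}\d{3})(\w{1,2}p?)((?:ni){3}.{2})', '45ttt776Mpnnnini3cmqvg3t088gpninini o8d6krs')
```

The pattern matches one or more of a character in [3-5] (lazy), then 1 to 3 of the literal 't', then exactly 3 of a digit (captured as 'key'); then 1 to 2 of a word character, then optionally a literal 'p' (captured); then the literal 'ni' repeated 3 times, then exactly 2 of any character (captured).
Scanning left to right: at [22:37] match '3t088gpninini o', groups = ('3t088', 'gp', 'ninini o').
`findall` packs the 3 group values into a tuple for every match.

[('3t088', 'gp', 'ninini o')]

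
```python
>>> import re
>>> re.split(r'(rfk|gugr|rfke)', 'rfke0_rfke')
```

`|` is ordered: at each position the engine commits to the first alternative that works.
Matches to split on: at [0:3] → 'rfk'; at [6:9] → 'rfk'.
The group in the pattern means `split` returns the separators' captures alongside the pieces.

['', 'rfk', 'e0_', 'rfk', 'e']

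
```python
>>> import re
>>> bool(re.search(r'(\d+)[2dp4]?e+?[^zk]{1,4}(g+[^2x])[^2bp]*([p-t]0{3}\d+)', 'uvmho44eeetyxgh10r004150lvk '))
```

False

Pattern: one or more of a digit (captured); then optionally one of [2dp4], then one or more of the literal 'e' (lazy), then 1 to 4 of any character except [zk]; then one or more of a literal 'g', then any character except [2x] (captured); then zero or more of any character except [2bp]; then a character in [p-t], then exactly 3 of the literal '0', then one or more of a digit (captured).
Here the pattern never matches, so the call returns None, and `bool(None)` is False.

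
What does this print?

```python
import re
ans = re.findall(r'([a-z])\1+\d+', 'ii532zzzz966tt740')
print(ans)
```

['i', 'z', 't']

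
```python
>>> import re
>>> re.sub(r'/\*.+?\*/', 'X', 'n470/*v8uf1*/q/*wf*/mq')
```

'n470XqXmq'

With the lazy modifier that quantifier settles for the fewest repetitions that let the rest of the pattern succeed (the atoms after it are unaffected and can still be greedy).
Each match is replaced by 'X'.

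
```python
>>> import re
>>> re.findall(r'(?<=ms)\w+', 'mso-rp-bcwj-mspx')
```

['o', 'px']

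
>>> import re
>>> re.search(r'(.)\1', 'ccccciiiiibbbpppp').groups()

('c',)

The match spans [0:2] → 'cc'.
Captured: group 1 = 'c'.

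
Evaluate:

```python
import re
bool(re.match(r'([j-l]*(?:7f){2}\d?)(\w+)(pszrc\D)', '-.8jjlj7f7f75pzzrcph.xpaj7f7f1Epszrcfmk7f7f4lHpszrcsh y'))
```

This matches zero or more of a character in [j-l], then the literal '7f' repeated 2 times, then optionally a digit (captured); then one or more of a word character (captured); then the literal 'psz', then the literal 'rc', then a non-digit (captured).
`match` is anchored at position 0; if the pattern doesn't fit there, it returns None.
Here position 0 doesn't satisfy it, so the call returns None, and `bool(None)` is False.

False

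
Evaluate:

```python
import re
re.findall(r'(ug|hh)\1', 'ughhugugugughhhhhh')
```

After group 1 captures some text, `\1` only succeeds where that same text appears again.
Walking the string: at [4:8] match 'ugug', group 1 = 'ug'; at [8:12] match 'ugug', group 1 = 'ug'; at [12:16] match 'hhhh', group 1 = 'hh'.
`findall` collects group 1 from each match (3 total).

['ug', 'ug', 'hh']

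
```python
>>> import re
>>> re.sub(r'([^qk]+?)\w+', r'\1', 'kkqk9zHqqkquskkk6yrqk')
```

This matches one or more of any character except [qk] (lazy) (captured); then one or more of a word character.
Matches: at [4:21] → '9zHqqkquskkk6yrqk'.
The replacement refers to a captured group, so each match is rewritten using its own captured text.

'kkqk9'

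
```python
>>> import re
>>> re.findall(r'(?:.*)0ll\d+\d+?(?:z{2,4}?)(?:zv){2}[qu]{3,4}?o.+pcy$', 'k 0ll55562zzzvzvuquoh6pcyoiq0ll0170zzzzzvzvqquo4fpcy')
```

Pattern: zero or more of any character (non-capturing group); then the literal '0ll', then one or more of a digit, then one or more of a digit (lazy); then 2 to 4 of a literal 'z' (lazy) (non-capturing group); then the literal 'zv' repeated 2 times, then 3 to 4 of one of [qu] (lazy), then the literal 'o'; then one or more of any character, then the literal 'pcy'; then anchored at the end.
Matches: at [0:52] → 'k 0ll55562zzzvzvuquoh6pcyoiq0ll0170zzzzzvzvqquo4fpcy'.
`findall` yields the raw match text (1 of them) because the pattern has no groups.

['k 0ll55562zzzvzvuquoh6pcyoiq0ll0170zzzzzvzvqquo4fpcy']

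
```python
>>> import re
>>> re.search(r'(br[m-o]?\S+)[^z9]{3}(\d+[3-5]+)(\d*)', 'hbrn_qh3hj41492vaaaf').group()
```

The pattern matches the literal 'br', then optionally a character in [m-o], then one or more of a non-whitespace character (captured); then exactly 3 of any character except [z9]; then one or more of a digit, then one or more of a character in [3-5] (captured); then zero or more of a digit (captured).
The match spans [1:15] → 'brn_qh3hj41492'.

'brn_qh3hj41492'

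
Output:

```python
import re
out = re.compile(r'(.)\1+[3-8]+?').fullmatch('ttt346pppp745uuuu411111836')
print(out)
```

After group 1 captures some text, `\1` only succeeds where that same text appears again.
For `fullmatch`, every character of the input must be accounted for by the pattern.
Here the string isn't matched end-to-end, so the call returns None.

None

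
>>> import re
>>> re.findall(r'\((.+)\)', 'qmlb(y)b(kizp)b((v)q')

['y)b(kizp)b((v']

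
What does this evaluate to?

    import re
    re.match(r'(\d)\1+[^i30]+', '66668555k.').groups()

('6',)

`\1` has to match the exact text group 1 already captured.
`match` is anchored at position 0; if the pattern doesn't fit there, it returns None.
The match spans [0:10] → '66668555k.'.
Captured: group 1 = '6'.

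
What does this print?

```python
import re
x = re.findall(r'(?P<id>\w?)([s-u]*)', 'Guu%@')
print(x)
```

[('G', 'uu'), ('', ''), ('', ''), ('', '')]

This matches optionally a word character (captured as 'id'); then zero or more of a character in [s-u] (captured).
2 groups means each result is a tuple of 2 captured strings — 4 here.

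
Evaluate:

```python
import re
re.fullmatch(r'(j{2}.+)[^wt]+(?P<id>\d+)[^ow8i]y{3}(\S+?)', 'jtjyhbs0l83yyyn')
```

None

Pattern: exactly 2 of the literal 'j', then one or more of any character (captured); then one or more of any character except [wt]; then one or more of a digit (captured as 'id'); then any character except [ow8i], then exactly 3 of the literal 'y'; then one or more of a non-whitespace character (lazy) (captured).
`re.fullmatch` is like wrapping the pattern in `^…$` (in single-line mode).
Here there's no way to consume every character, so the call returns None.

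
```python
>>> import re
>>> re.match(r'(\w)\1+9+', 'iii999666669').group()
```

`re.match` won't scan ahead — the pattern has to work from the very first character.
The match spans [0:6] → 'iii999'.

'iii999'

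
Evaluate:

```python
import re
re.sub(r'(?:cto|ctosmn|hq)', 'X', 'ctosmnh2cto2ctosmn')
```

Branches in `(...|...)` are attempted left-to-right; the first branch that allows the whole pattern to succeed is taken.
Matches: at [0:3] → 'cto'; at [8:11] → 'cto'; at [12:15] → 'cto'.
Each match is replaced by 'X'.

'Xsmnh2X2Xsmn'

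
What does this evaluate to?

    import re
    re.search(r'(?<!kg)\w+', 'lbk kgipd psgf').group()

The negative lookaround is zero-width — it rules out positions where the adjacent text would match, without consuming anything.
`re.search` tries every starting position until one works.
The match spans [0:3] → 'lbk'.

'lbk'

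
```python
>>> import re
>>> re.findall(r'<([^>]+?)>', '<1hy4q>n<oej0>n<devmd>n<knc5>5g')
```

['1hy4q', 'oej0', 'devmd', 'knc5']

Matches: at [0:7] match '<1hy4q>', group 1 = '1hy4q'; at [8:14] match '<oej0>', group 1 = 'oej0'; at [15:22] match '<devmd>', group 1 = 'devmd'; at [23:29] match '<knc5>', group 1 = 'knc5'.
With a single group, `findall` returns only what that group captured — 4 items.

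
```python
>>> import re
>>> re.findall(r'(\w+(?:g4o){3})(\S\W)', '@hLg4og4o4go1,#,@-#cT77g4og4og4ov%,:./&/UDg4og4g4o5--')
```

[('cT77g4og4og4o', 'v%')]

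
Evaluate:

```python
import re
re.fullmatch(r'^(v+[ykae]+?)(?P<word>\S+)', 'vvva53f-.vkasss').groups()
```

('vvva', '53f-.vkasss')

The match spans [0:15] → 'vvva53f-.vkasss'.
Captured: group 1 = 'vvva', group 2 = '53f-.vkasss'.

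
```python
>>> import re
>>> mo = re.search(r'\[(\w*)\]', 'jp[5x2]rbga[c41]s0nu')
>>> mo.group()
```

'[5x2]'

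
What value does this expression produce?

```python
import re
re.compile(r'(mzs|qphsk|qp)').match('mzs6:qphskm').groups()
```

`match` is anchored at position 0; if the pattern doesn't fit there, it returns None.
The match spans [0:3] → 'mzs'.
Captured: group 1 = 'mzs'.

('mzs',)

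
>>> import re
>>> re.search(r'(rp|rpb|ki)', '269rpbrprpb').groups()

The match spans [3:5] → 'rp'.
Captured: group 1 = 'rp'.

('rp',)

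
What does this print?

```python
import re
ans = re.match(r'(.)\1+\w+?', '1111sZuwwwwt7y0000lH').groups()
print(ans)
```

The match spans [0:5] → '1111s'.
Captured: group 1 = '1'.

('1',)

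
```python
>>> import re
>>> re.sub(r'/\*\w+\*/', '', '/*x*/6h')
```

'6h'

Matches: at [0:5] → '/*x*/'.
Every occurrence is swapped for ''.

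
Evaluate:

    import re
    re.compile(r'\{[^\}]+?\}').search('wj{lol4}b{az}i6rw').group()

'{lol4}'

`re.search` scans for the first position where the pattern succeeds.
The match spans [2:8] → '{lol4}'.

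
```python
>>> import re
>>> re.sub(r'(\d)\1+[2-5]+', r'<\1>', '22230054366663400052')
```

'<2><0><6><0>'

`\1` is not a pattern — it's the concrete string captured by group 1, re-applied verbatim.
Matches: at [0:4] → '2223'; at [4:9] → '00543'; at [9:15] → '666634'; at [15:20] → '00052'.
Each match is replaced using the text its own group 1 captured.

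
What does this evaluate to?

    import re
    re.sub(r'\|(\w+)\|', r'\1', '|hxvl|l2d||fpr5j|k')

'hxvll2d|fpr5jk'

Each match is replaced using the text its own group 1 captured.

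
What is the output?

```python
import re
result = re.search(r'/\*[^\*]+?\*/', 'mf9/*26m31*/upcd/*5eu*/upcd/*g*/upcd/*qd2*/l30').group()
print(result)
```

/*26m31*/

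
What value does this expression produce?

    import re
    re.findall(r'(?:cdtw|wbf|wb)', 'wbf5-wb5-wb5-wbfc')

['wbf', 'wb', 'wb', 'wbf']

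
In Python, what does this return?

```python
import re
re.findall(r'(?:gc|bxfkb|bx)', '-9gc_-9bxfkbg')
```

The regex engine tests alternatives in the order written; an earlier branch that matches wins even if a later one would match more.
Matches: at [2:4] → 'gc'; at [7:12] → 'bxfkb'.
With no groups in the pattern, `findall` gives back each whole match — 2 here.

['gc', 'bxfkb']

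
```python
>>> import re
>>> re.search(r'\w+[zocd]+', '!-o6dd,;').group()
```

Pattern: one or more of a word character; then one or more of one of [zocd].
`search` walks the string left to right and returns the first match it finds.
The match spans [2:6] → 'o6dd'.

'o6dd'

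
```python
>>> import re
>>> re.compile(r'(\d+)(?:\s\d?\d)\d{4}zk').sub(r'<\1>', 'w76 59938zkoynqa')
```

'w<76>oynqa'

`\1` in the replacement pulls in group 1's text for each match.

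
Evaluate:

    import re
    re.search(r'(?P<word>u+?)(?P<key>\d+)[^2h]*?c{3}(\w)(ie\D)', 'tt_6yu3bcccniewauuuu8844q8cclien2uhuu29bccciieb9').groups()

The pattern matches one or more of a literal 'u' (lazy) (captured as 'word'); then one or more of a digit (captured as 'key'); then zero or more of any character except [2h] (lazy), then exactly 3 of a literal 'c'; then a word character (captured); then the literal 'ie', then a non-digit (captured).
`re.search` scans for the first position where the pattern succeeds.
The match spans [5:15] → 'u3bcccniew'.
Captured: group 1 = 'u', group 2 = '3', group 3 = 'n', group 4 = 'iew'.

('u', '3', 'n', 'iew')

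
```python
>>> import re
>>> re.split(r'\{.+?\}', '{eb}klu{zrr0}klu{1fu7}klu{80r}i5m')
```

['', 'klu', 'klu', 'klu', 'i5m']

Because the quantifier is non-greedy, it stops expanding at the earliest point where the rest of the pattern can succeed.
Matches to split on: at [0:4] → '{eb}'; at [7:13] → '{zrr0}'; at [16:22] → '{1fu7}'; at [25:30] → '{80r}'.
`split` removes every match and returns the 5 fragments in between.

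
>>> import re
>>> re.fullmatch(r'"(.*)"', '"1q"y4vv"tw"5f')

`re.fullmatch` is like wrapping the pattern in `^…$` (in single-line mode).
Here there's no way to consume every character, so the call returns None.

None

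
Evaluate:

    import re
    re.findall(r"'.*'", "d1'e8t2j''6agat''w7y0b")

Since nothing is captured, `findall` lists the 1 matched substring directly.

["'e8t2j''6agat''"]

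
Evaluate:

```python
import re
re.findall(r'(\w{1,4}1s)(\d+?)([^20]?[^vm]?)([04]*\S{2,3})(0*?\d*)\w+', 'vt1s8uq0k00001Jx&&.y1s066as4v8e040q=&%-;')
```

Pattern: 1 to 4 of a word character, then the literal '1s' (captured); then one or more of a digit (lazy) (captured); then optionally any character except [20], then optionally any character except [vm] (captured); then zero or more of one of [04], then 2 to 3 of a non-whitespace character (captured); then zero or more of a literal '0' (lazy), then zero or more of a digit (captured); then one or more of a word character.
A non-greedy quantifier consumes as few characters as it can — just enough that the remainder of the pattern still matches from where it stops; whatever follows it matches normally.
Walking the string: at [0:16] match 'vt1s8uq0k00001Jx', groups = ('vt1s', '8', 'uq', '0k00', '001'); at [19:35] match 'y1s066as4v8e040q', groups = ('y1s', '0', '66', 'as4', '').
With 5 capturing groups, `findall` returns a 5-tuple per match.

[('vt1s', '8', 'uq', '0k00', '001'), ('y1s', '0', '66', 'as4', '')]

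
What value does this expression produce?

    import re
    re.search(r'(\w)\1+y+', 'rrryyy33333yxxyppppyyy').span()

A backreference is literal: `\1` must see the identical characters the first group matched.
The match spans [0:6] → 'rrryyy'.

(0, 6)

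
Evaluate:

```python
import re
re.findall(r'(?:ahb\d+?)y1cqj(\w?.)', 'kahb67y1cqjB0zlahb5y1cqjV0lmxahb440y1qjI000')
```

['B0', 'V0']

Because there's exactly one group, `findall` drops the full match and keeps group 1 from each hit.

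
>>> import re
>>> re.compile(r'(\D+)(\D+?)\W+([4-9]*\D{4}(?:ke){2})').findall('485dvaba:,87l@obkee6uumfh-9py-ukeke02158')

[('uumf', 'h', '9py-ukeke')]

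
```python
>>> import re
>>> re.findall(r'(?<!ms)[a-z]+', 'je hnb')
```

['je', 'hnb']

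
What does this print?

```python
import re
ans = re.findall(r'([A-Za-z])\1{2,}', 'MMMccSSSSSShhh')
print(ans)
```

['M', 'S', 'h']

The backreference `\1` re-matches whatever the first group consumed, character for character.
One capturing group, so `findall` returns just the captured substring from each match — 3 in all.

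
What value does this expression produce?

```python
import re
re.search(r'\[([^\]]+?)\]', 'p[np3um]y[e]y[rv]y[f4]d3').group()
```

Unlike `match`, `search` isn't anchored — it looks for the pattern anywhere in the string.
The match spans [1:8] → '[np3um]'.
Captured: group 1 = 'np3um'.

'[np3um]'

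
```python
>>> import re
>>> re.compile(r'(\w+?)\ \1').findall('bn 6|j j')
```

['j']

`\1` is not a pattern — it's the concrete string captured by group 1, re-applied verbatim.
Matches: at [5:8] match 'j j', group 1 = 'j'.
With a single group, `findall` returns only what that group captured — 1 item.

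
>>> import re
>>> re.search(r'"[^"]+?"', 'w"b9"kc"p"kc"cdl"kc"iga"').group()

'"b9"'

`re.search` tries every starting position until one works.
The match spans [1:5] → '"b9"'.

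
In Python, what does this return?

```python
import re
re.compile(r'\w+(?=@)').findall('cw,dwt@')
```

['dwt']

The `(?=…)`/`(?<=…)` assertion just peeks at neighbouring text; it doesn't advance the match position.
Walking the string: at [3:6] → 'dwt'.
`findall` yields the raw match text (1 of them) because the pattern has no groups.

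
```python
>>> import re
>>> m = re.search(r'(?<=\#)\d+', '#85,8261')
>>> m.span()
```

Lookahead/lookbehind check context without consuming it, so the matched span excludes the asserted characters.
The match spans [1:3] → '85'.

(1, 3)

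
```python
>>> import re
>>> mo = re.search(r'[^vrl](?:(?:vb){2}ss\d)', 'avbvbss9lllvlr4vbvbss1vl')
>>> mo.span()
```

(0, 8)

The match spans [0:8] → 'avbvbss9'.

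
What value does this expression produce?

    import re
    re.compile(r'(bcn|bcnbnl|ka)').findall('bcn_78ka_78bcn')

['bcn', 'ka', 'bcn']

Scanning left to right: at [0:3] match 'bcn', group 1 = 'bcn'; at [6:8] match 'ka', group 1 = 'ka'; at [11:14] match 'bcn', group 1 = 'bcn'.
Because there's exactly one group, `findall` drops the full match and keeps group 1 from each hit.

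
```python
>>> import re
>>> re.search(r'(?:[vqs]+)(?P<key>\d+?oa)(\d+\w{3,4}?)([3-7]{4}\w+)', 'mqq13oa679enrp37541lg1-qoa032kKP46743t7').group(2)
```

The match spans [1:22] → 'qq13oa679enrp37541lg1'.
Captured: group 1 = '13oa', group 2 = '679enrp', group 3 = '37541lg1'.

'679enrp'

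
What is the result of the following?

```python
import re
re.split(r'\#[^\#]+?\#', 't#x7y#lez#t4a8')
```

Matches to split on: at [1:6] → '#x7y#'.
Splitting on the pattern gives 2 pieces.

['t', 'lez#t4a8']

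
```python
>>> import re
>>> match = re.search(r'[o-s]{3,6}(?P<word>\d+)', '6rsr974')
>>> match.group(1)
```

'974'

The match spans [1:7] → 'rsr974'.
Captured: group 1 = '974'.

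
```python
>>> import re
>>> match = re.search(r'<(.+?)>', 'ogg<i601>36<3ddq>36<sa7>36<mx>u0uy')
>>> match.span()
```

(3, 9)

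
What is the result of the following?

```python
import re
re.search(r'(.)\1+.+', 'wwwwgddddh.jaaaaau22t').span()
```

The backreference `\1` re-matches whatever the first group consumed, character for character.
Unlike `match`, `search` isn't anchored — it looks for the pattern anywhere in the string.
The match spans [0:21] → 'wwwwgddddh.jaaaaau22t'.
Captured: group 1 = 'w'.

(0, 21)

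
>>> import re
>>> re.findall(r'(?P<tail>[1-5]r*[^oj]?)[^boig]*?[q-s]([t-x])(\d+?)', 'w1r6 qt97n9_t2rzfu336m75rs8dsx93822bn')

[('1r6', 't', '9'), ('2rz', 'x', '9')]

This matches a character in [1-5], then zero or more of the literal 'r', then optionally any character except [oj] (captured as 'tail'); then zero or more of any character except [boig] (lazy), then a character in [q-s]; then a character in [t-x] (captured); then one or more of a digit (lazy) (captured).
Matches: at [1:8] match '1r6 qt9', groups = ('1r6', 't', '9'); at [13:31] match '2rzfu336m75rs8dsx9', groups = ('2rz', 'x', '9').
`findall` packs the 3 group values into a tuple for every match.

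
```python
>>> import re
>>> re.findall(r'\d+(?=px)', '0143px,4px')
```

The `(?=…)`/`(?<=…)` assertion just peeks at neighbouring text; it doesn't advance the match position.
`findall` yields the raw match text (2 of them) because the pattern has no groups.

['0143', '4']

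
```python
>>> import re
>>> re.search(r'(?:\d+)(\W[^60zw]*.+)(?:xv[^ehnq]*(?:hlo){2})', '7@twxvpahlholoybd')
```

Pattern: one or more of a digit (non-capturing group); then a non-word character, then zero or more of any character except [60zw], then one or more of any character (captured); then the literal 'xv', then zero or more of any character except [ehnq], then the literal 'hlo' repeated 2 times (non-capturing group).
`re.search` tries every starting position until one works.
Here the pattern never matches, so the call returns None.

None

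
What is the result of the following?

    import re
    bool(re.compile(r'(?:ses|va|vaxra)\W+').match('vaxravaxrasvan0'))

False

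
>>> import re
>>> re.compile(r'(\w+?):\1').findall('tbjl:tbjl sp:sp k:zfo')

`\1` has to match the exact text group 1 already captured.
Walking the string: at [0:9] match 'tbjl:tbjl', group 1 = 'tbjl'; at [10:15] match 'sp:sp', group 1 = 'sp'.
With a single group, `findall` returns only what that group captured — 2 items.

['tbjl', 'sp']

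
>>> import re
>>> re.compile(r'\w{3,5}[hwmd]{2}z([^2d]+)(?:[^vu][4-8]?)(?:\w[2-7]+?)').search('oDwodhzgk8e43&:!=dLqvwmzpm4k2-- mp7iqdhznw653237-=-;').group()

'oDwodhzgk8e43'

The match spans [0:13] → 'oDwodhzgk8e43'.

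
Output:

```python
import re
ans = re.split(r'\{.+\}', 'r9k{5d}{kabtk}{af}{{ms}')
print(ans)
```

Matches to split on: at [3:23] → '{5d}{kabtk}{af}{{ms}'.
Each match becomes a cut point; 2 segments remain.

['r9k', '']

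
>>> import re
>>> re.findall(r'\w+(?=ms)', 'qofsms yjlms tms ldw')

['qofs', 'yjl', 't']

Because the assertion is zero-width, the text it checks is not consumed and won't appear in the result.
Scanning left to right: at [0:4] → 'qofs'; at [7:10] → 'yjl'; at [13:14] → 't'.
`findall` yields the raw match text (3 of them) because the pattern has no groups.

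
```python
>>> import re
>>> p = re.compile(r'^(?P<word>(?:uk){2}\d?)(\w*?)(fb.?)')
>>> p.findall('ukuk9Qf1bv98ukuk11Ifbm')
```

[('ukuk9', 'Qf1bv98ukuk11I', 'fbm')]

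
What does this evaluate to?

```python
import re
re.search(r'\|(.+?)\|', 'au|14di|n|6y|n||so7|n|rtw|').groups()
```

('14di',)

The match spans [2:8] → '|14di|'.
Captured: group 1 = '14di'.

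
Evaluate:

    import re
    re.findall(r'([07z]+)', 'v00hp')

Pattern: one or more of one of [07z] (captured).
Scanning left to right: at [1:3] match '00', group 1 = '00'.
`findall` collects group 1 from the one match (1 total).

['00']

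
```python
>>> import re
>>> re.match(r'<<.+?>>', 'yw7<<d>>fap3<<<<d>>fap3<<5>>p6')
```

None

`match` is anchored at position 0; if the pattern doesn't fit there, it returns None.
Here position 0 doesn't satisfy it, so the call returns None.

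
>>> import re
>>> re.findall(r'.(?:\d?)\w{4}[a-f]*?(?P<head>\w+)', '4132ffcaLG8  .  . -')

This matches any character; then optionally a digit (non-capturing group); then exactly 4 of a word character, then zero or more of a character in [a-f] (lazy); then one or more of a word character (captured as 'head').
Because the quantifier is non-greedy, it stops expanding at the earliest point where the rest of the pattern can succeed.
Walking the string: at [0:11] match '4132ffcaLG8', group 1 = 'caLG8'.
Because there's exactly one group, `findall` drops the full match and keeps group 1 from the one hit.

['caLG8']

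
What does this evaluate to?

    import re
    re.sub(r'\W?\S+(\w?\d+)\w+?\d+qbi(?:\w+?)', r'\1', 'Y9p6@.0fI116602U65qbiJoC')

Pattern: optionally a non-word character, then one or more of a non-whitespace character; then optionally a word character, then one or more of a digit (captured); then one or more of a word character (lazy), then one or more of a digit, then the literal 'qbi'; then one or more of a word character (lazy) (non-capturing group).
The `?` after the quantifier makes it lazy — it takes as little as possible before letting the rest of the pattern try.
Matches: at [0:22] → 'Y9p6@.0fI116602U65qbiJ'.
`\1` in the replacement pulls in group 1's text for each match.

'2oC'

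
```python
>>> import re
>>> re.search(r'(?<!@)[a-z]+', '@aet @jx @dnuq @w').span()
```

A negative assertion filters positions out without eating any characters.
`re.search` scans for the first position where the pattern succeeds.
The match spans [2:4] → 'et'.

(2, 4)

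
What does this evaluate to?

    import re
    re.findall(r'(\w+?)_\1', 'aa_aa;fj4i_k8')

`\1` is not a pattern — it's the concrete string captured by group 1, re-applied verbatim.
Because there's exactly one group, `findall` drops the full match and keeps group 1 from the one hit.

['aa']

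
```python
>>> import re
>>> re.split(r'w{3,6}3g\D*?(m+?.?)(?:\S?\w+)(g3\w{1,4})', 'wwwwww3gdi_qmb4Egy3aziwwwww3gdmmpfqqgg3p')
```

This matches 3 to 6 of a literal 'w', then the literal '3g', then zero or more of a non-digit (lazy); then one or more of the literal 'm' (lazy), then optionally any character (captured); then optionally a non-whitespace character, then one or more of a word character (non-capturing group); then the literal 'g3', then 1 to 4 of a word character (captured).
Matches to split on: at [0:40] → 'wwwwww3gdi_qmb4Egy3aziwwwww3gdmmpfqqgg3p'.
Because the pattern has a capturing group, `split` also inserts each captured text between the pieces.

['', 'mb', 'g3p', '']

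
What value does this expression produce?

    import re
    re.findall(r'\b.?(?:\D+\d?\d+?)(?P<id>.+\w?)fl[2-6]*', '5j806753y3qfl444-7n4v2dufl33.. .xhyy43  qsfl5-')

['6753y3qfl444-7n4v2dufl33.. .xhyy43  qs']

Pattern: a word boundary (`\b`, zero-width); then optionally any character; then one or more of a non-digit, then optionally a digit, then one or more of a digit (lazy) (non-capturing group); then one or more of any character, then optionally a word character (captured as 'id'); then the literal 'fl', then zero or more of a character in [2-6].
A `+?`/`*?`/`{m,n}?` starts at its minimum and grows only as far as needed for what follows to match.
Matches: at [0:45] match '5j806753y3qfl444-7n4v2dufl33.. .xhyy43  qsfl5', group 1 = '6753y3qfl444-7n4v2dufl33.. .xhyy43  qs'.
With a single group, `findall` returns only what that group captured — 1 item.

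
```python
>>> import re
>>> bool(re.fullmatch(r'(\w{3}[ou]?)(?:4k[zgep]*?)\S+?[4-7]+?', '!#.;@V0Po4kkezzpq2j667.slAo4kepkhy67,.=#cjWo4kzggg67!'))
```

False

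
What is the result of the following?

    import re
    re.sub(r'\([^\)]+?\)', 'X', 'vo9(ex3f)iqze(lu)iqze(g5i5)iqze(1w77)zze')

'vo9XiqzeXiqzeXiqzeXzze'

Each match is replaced by 'X'.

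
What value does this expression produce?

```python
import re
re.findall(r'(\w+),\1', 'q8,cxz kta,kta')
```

A backreference is literal: `\1` must see the identical characters the first group matched.
Because there's exactly one group, `findall` drops the full match and keeps group 1 from the one hit.

['kta']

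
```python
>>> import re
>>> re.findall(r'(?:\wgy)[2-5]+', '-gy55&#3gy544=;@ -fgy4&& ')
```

['3gy544', 'fgy4']

Pattern: a word character, then the literal 'gy' (non-capturing group); then one or more of a character in [2-5].
Matches: at [7:13] → '3gy544'; at [18:22] → 'fgy4'.
Since nothing is captured, `findall` lists the 2 matched substrings directly.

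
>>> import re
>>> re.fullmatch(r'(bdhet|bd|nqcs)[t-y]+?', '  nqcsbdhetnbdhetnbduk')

None

`re.fullmatch` requires the pattern to consume the entire string.
Here the pattern can't cover the whole string, so the call returns None.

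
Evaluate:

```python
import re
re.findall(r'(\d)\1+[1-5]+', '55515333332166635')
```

`\1` is not a pattern — it's the concrete string captured by group 1, re-applied verbatim.
With a single group, `findall` returns only what that group captured — 2 items.

['5', '6']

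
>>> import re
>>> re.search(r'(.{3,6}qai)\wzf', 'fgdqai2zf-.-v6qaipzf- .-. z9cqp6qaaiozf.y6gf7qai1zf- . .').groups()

Pattern: 3 to 6 of any character, then the literal 'qai' (captured); then a word character, then the literal 'zf'.
`re.search` tries every starting position until one works.
The match spans [0:9] → 'fgdqai2zf'.
Captured: group 1 = 'fgdqai'.

('fgdqai',)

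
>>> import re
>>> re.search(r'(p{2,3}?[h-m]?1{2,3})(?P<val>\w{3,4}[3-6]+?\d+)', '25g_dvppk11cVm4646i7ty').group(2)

The pattern matches 2 to 3 of a literal 'p' (lazy), then optionally a character in [h-m], then 2 to 3 of a literal '1' (captured); then 3 to 4 of a word character, then one or more of a character in [3-6] (lazy), then one or more of a digit (captured as 'val').
`search` walks the string left to right and returns the first match it finds.
The match spans [6:18] → 'ppk11cVm4646'.
Captured: group 1 = 'ppk11', group 2 = 'cVm4646'.

'cVm4646'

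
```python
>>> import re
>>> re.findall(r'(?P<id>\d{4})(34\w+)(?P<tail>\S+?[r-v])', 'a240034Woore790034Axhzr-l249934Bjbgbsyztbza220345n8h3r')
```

This matches exactly 4 of a digit (captured as 'id'); then the literal '3', then the literal '4', then one or more of a word character (captured); then one or more of a non-whitespace character (lazy), then a character in [r-v] (captured as 'tail').
Scanning left to right: at [1:37] match '240034Woore790034Axhzr-l249934Bjbgbs', groups = ('2400', '34Woore790034Axhzr', '-l249934Bjbgbs').
With 3 capturing groups, `findall` returns a 3-tuple per match.

[('2400', '34Woore790034Axhzr', '-l249934Bjbgbs')]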